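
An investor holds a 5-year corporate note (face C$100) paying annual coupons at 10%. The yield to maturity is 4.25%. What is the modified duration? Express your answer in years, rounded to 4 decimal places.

Periodic yield y = 0.0425. First find Macaulay duration:
  t   CF        PV=CF/(1+0.0425)^t    t·PV
  1        10.00         9.5923         9.5923
  2        10.00         9.2013        18.4025
  3        10.00         8.8262        26.4785
  4        10.00         8.4663        33.8654
  5       110.00        89.3331       446.6655
  Σ                    125.4192       535.0042
P = 125.4192; Macaulay duration = 535.0042 / 125.4192 = 4.26573 years.
Modified duration = D_Mac / (1 + y) = 4.26573 / 1.0425 = 4.09183 years.

4.0918 years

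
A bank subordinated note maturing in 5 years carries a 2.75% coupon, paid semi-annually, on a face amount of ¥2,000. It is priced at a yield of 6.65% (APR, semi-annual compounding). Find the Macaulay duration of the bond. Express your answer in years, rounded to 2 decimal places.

4.67 years

Periodic yield y = 0.03325. Discount each cash flow and weight by its period:
  t   CF        PV=CF/(1+0.03325)^t    t·PV
  1        27.50        26.6150        26.6150
  2        27.50        25.7586        51.5172
  3        27.50        24.9297        74.7890
  4        27.50        24.1274        96.5097
  5        27.50        23.3510       116.7550
  6        27.50        22.5996       135.5974
  7        27.50        21.8723       153.1062
  8        27.50        21.1685       169.3477
  9        27.50        20.4873       184.3854
  10    2,027.50     1,461.8632    14,618.6317
  Σ                  1,672.7725    15,627.2544
Price P = Σ PV = 1,672.7725.
Macaulay duration = Σ(t·PV) / P = 15,627.2544 / 1,672.7725 = 9.34213 half-year periods.
In years: 9.34213 / 2 = 4.67106 years.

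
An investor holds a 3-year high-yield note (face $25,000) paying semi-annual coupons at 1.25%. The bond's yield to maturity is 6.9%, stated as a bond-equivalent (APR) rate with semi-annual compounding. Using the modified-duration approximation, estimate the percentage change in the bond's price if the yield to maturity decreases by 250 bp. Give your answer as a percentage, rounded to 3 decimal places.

+7.127%

Periodic yield y = 0.0345. Modified duration first:
  t   CF        PV=CF/(1+0.0345)^t    t·PV
  1       156.25       151.0391       151.0391
  2       156.25       146.0021       292.0042
  3       156.25       141.1330       423.3990
  4       156.25       136.4263       545.7051
  5       156.25       131.8765       659.3827
  6    25,156.25    20,524.0438   123,144.2626
  Σ                 21,230.5208   125,215.7927
P = 21,230.5208; D_Mac = 5.89791 half-year periods = 2.94896 yrs; D_mod = 2.94896/(1+0.0345) = 2.85061 yrs.
ΔP/P ≈ -D_mod · Δy = -2.85061 × (-0.025) = +0.071265 = +7.1265%.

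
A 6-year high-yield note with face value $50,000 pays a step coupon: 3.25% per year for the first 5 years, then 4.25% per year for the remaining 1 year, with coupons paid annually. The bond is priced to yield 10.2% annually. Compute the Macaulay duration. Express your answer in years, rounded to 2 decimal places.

5.44 years

Periodic yield y = 0.102. Discount each cash flow and weight by its year:
  t   CF        PV=CF/(1+0.102)^t    t·PV
  1     1,625.00     1,474.5917     1,474.5917
  2     1,625.00     1,338.1049     2,676.2099
  3     1,625.00     1,214.2513     3,642.7539
  4     1,625.00     1,101.8614     4,407.4458
  5     1,625.00       999.8743     4,999.3714
  6    52,125.00    29,104.2559   174,625.5356
  Σ                 35,232.9396   191,825.9083
Price P = Σ PV = 35,232.9396.
Macaulay duration = Σ(t·PV) / P = 191,825.9083 / 35,232.9396 = 5.44450 years.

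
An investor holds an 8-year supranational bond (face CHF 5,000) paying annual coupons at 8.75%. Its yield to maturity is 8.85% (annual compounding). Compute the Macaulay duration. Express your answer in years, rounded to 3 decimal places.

Periodic yield y = 0.0885. Discount each cash flow and weight by its year:
  t   CF        PV=CF/(1+0.0885)^t    t·PV
  1       437.50       401.9293       401.9293
  2       437.50       369.2506       738.5012
  3       437.50       339.2288     1,017.6865
  4       437.50       311.6480     1,246.5919
  5       437.50       286.3096     1,431.5479
  6       437.50       263.0313     1,578.1879
  7       437.50       241.6457     1,691.5197
  8     5,437.50     2,759.1277    22,073.0217
  Σ                  4,972.1709    30,178.9861
Price P = Σ PV = 4,972.1709.
Macaulay duration = Σ(t·PV) / P = 30,178.9861 / 4,972.1709 = 6.06958 years.

6.070 years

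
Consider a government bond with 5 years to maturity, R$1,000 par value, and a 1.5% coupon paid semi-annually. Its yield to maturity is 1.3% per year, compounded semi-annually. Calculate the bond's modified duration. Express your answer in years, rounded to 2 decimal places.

Periodic yield y = 0.0065. First find Macaulay duration:
  t   CF        PV=CF/(1+0.0065)^t    t·PV
  1         7.50         7.4516         7.4516
  2         7.50         7.4034        14.8069
  3         7.50         7.3556        22.0669
  4         7.50         7.3081        29.2325
  5         7.50         7.2609        36.3047
  6         7.50         7.2140        43.2842
  7         7.50         7.1675        50.1722
  8         7.50         7.1212        56.9693
  9         7.50         7.0752        63.6766
  10    1,007.50       944.2941     9,442.9407
  Σ                  1,009.6516     9,766.9055
P = 1,009.6516; Macaulay duration = 9,766.9055 / 1,009.6516 = 9.67354 half-year periods = 4.83677 years.
Modified duration = D_Mac / (1 + y) = 4.83677 / 1.0065 = 4.80553 years.

4.81 years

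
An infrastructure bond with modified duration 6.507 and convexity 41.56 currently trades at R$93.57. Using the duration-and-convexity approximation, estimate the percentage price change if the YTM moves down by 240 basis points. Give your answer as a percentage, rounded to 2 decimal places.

+16.81%

Duration effect: -D_mod·Δy = -6.507 × (-0.024) = +0.156168
Convexity effect: ½·C·(Δy)² = 0.5 × 41.56 × (-0.024)² = +0.01196928
ΔP/P ≈ +0.156168 + 0.01196928 = +0.16813728
= +16.813728%.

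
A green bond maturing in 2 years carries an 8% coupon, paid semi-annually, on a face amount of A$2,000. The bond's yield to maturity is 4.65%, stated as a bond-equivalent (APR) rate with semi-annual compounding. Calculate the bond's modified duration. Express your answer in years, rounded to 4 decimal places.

1.8484 years

Periodic yield y = 0.02325. First find Macaulay duration:
  t   CF        PV=CF/(1+0.02325)^t    t·PV
  1        80.00        78.1823        78.1823
  2        80.00        76.4058       152.8117
  3        80.00        74.6698       224.0093
  4     2,080.00     1,897.3014     7,589.2055
  Σ                  2,126.5592     8,044.2087
P = 2,126.5592; Macaulay duration = 8,044.2087 / 2,126.5592 = 3.78273 half-year periods = 1.89137 years.
Modified duration = D_Mac / (1 + y) = 1.89137 / 1.02325 = 1.84839 years.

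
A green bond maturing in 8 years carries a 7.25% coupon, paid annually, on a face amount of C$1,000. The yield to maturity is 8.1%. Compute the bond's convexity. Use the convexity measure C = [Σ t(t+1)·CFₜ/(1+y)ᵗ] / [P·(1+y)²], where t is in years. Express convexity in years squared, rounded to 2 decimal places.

With y = 0.081:
  t   CF        PV=CF/(1+0.081)^t    t·PV        t(t+1)·PV
  1        72.50        67.0675        67.0675         134.1351
  2        72.50        62.0421       124.0842         372.2527
  3        72.50        57.3933       172.1798         688.7192
  4        72.50        53.0928       212.3710       1,061.8550
  5        72.50        49.1145       245.5724       1,473.4344
  6        72.50        45.4343       272.6058       1,908.2406
  7        72.50        42.0299       294.2092       2,353.6733
  8     1,072.50       575.1641     4,601.3126      41,411.8131
  Σ                    951.3384     5,989.4025      49,404.1233
P = 951.3384.
Convexity = Σ t(t+1)·PV / [P·(1+y)²] = 49,404.1233 / (951.3384 × 1.168561) = 44.44028.

44.44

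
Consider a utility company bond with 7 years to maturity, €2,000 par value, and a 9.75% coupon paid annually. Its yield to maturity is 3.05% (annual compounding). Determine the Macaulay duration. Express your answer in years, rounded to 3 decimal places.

5.665 years

Periodic yield y = 0.0305. Discount each cash flow and weight by its year:
  t   CF        PV=CF/(1+0.0305)^t    t·PV
  1       195.00       189.2285       189.2285
  2       195.00       183.6279       367.2558
  3       195.00       178.1930       534.5790
  4       195.00       172.9190       691.6759
  5       195.00       167.8010       839.0052
  6       195.00       162.8346       977.0075
  7     2,195.00     1,778.6830    12,450.7809
  Σ                  2,833.2870    16,049.5327
Price P = Σ PV = 2,833.2870.
Macaulay duration = Σ(t·PV) / P = 16,049.5327 / 2,833.2870 = 5.66463 years.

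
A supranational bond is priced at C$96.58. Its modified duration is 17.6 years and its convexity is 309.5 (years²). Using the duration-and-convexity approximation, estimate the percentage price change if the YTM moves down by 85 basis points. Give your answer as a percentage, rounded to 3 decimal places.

Duration effect: -D_mod·Δy = -17.6 × (-0.0085) = +0.149600
Convexity effect: ½·C·(Δy)² = 0.5 × 309.5 × (-0.0085)² = +0.0111806875
ΔP/P ≈ +0.149600 + 0.0111806875 = +0.1607806875
= +16.07806875%.

+16.078%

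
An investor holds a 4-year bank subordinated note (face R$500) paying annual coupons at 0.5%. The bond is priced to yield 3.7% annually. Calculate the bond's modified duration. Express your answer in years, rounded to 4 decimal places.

3.8264 years

Periodic yield y = 0.037. First find Macaulay duration:
  t   CF        PV=CF/(1+0.037)^t    t·PV
  1         2.50         2.4108         2.4108
  2         2.50         2.3248         4.6496
  3         2.50         2.2418         6.7255
  4       502.50       434.5313     1,738.1251
  Σ                    441.5087     1,751.9110
P = 441.5087; Macaulay duration = 1,751.9110 / 441.5087 = 3.96801 years.
Modified duration = D_Mac / (1 + y) = 3.96801 / 1.037 = 3.82643 years.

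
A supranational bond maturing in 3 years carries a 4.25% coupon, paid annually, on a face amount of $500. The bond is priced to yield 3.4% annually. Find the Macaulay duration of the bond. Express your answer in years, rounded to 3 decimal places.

Periodic yield y = 0.034. Discount each cash flow and weight by its year:
  t   CF        PV=CF/(1+0.034)^t    t·PV
  1        21.25        20.5513        20.5513
  2        21.25        19.8755        39.7510
  3       521.25       471.5030     1,414.5090
  Σ                    511.9297     1,474.8112
Price P = Σ PV = 511.9297.
Macaulay duration = Σ(t·PV) / P = 1,474.8112 / 511.9297 = 2.88089 years.

2.881 years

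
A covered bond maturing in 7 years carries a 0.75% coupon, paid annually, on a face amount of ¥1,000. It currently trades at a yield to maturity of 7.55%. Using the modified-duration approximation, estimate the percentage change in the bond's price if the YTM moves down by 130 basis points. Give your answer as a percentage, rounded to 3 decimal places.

Periodic yield y = 0.0755. Modified duration first:
  t   CF        PV=CF/(1+0.0755)^t    t·PV
  1         7.50         6.9735         6.9735
  2         7.50         6.4840        12.9679
  3         7.50         6.0288        18.0864
  4         7.50         5.6056        22.4223
  5         7.50         5.2121        26.0603
  6         7.50         4.8462        29.0770
  7     1,007.50       605.3021     4,237.1144
  Σ                    640.4521     4,352.7018
P = 640.4521; D_Mac = 6.79630 yrs; D_mod = 6.79630/(1+0.0755) = 6.31920 yrs.
ΔP/P ≈ -D_mod · Δy = -6.31920 × (-0.013) = +0.082150 = +8.2150%.

+8.215%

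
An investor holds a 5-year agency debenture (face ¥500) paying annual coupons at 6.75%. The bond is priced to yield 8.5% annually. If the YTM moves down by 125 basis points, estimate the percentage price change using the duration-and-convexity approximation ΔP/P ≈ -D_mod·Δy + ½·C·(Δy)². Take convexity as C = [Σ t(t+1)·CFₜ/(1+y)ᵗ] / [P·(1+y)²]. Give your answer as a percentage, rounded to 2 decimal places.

+5.22%

With y = 0.085:
  t   CF        PV=CF/(1+0.085)^t    t·PV        t(t+1)·PV
  1        33.75        31.1060        31.1060          62.2120
  2        33.75        28.6691        57.3382         172.0147
  3        33.75        26.4231        79.2694         317.0778
  4        33.75        24.3531        97.4125         487.0626
  5       533.75       354.9680     1,774.8400      10,649.0398
  Σ                    465.5194     2,039.9662      11,687.4069
P = 465.5194; D_Mac = 4.38213 yrs; D_mod = 4.03883 yrs; C = 21.32657.
Duration effect: -4.03883 × (-0.0125) = +0.050485
Convexity effect: 0.5 × 21.32657 × (-0.0125)² = +0.0016661
ΔP/P ≈ +0.050485 + 0.0016661 = +0.052151 = +5.2151%.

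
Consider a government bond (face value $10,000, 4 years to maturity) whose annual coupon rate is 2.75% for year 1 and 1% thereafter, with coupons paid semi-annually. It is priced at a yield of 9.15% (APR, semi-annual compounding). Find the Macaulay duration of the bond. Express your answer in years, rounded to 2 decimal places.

Periodic yield y = 0.04575. Discount each cash flow and weight by its period:
  t   CF        PV=CF/(1+0.04575)^t    t·PV
  1       137.50       131.4846       131.4846
  2       137.50       125.7323       251.4647
  3        50.00        43.7206       131.1619
  4        50.00        41.8079       167.2317
  5        50.00        39.9789       199.8944
  6        50.00        38.2299       229.3792
  7        50.00        36.5574       255.9016
  8    10,050.00     7,026.5651    56,212.5210
  Σ                  7,484.0767    57,579.0389
Price P = Σ PV = 7,484.0767.
Macaulay duration = Σ(t·PV) / P = 57,579.0389 / 7,484.0767 = 7.69354 half-year periods.
In years: 7.69354 / 2 = 3.84677 years.

3.85 years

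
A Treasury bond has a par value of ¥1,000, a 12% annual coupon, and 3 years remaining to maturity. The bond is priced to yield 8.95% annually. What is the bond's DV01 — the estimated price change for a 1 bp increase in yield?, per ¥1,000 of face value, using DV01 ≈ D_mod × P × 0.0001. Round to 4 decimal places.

Periodic yield y = 0.0895.
  t   CF        PV=CF/(1+0.0895)^t    t·PV
  1       120.00       110.1423       110.1423
  2       120.00       101.0943       202.1887
  3     1,120.00       866.0367     2,598.1102
  Σ                  1,077.2733     2,910.4412
P = 1,077.2733; D_Mac = 2.70167 yrs; D_mod = 2.47974 yrs.
DV01 ≈ 2.47974 × 1,077.2733 × 0.0001 = 0.267135.

¥0.2671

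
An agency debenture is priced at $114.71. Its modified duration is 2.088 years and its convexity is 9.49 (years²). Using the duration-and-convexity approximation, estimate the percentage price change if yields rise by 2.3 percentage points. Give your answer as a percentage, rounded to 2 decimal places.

-4.55%

Duration effect: -D_mod·Δy = -2.088 × (+0.023) = -0.048024
Convexity effect: ½·C·(Δy)² = 0.5 × 9.49 × (0.023)² = +0.002510105
ΔP/P ≈ -0.048024 + 0.002510105 = -0.045513895
= -4.5513895%.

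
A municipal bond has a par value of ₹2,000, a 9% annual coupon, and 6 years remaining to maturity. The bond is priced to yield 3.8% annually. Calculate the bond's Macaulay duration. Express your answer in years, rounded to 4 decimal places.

5.0279 years

Periodic yield y = 0.038. Discount each cash flow and weight by its year:
  t   CF        PV=CF/(1+0.038)^t    t·PV
  1       180.00       173.4104       173.4104
  2       180.00       167.0620       334.1241
  3       180.00       160.9461       482.8383
  4       180.00       155.0540       620.2162
  5       180.00       149.3777       746.8884
  6     2,180.00     1,742.8996    10,457.3977
  Σ                  2,548.7499    12,814.8751
Price P = Σ PV = 2,548.7499.
Macaulay duration = Σ(t·PV) / P = 12,814.8751 / 2,548.7499 = 5.02791 years.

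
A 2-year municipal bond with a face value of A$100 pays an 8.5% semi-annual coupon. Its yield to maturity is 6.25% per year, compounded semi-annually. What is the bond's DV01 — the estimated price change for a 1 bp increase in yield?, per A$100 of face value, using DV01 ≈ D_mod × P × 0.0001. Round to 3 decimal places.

A$0.019

Periodic yield y = 0.03125.
  t   CF        PV=CF/(1+0.03125)^t    t·PV
  1         4.25         4.1212         4.1212
  2         4.25         3.9963         7.9927
  3         4.25         3.8752        11.6257
  4       104.25        92.1765       368.7060
  Σ                    104.1693       392.4455
P = 104.1693; D_Mac = 3.76738 half-year periods = 1.88369 yrs; D_mod = 1.82661 yrs.
DV01 ≈ 1.82661 × 104.1693 × 0.0001 = 0.019028.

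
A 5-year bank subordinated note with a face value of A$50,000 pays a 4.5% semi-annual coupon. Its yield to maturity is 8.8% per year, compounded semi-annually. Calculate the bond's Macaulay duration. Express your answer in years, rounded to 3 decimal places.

Periodic yield y = 0.044. Discount each cash flow and weight by its period:
  t   CF        PV=CF/(1+0.044)^t    t·PV
  1     1,125.00     1,077.5862     1,077.5862
  2     1,125.00     1,032.1707     2,064.3414
  3     1,125.00       988.6692     2,966.0077
  4     1,125.00       947.0012     3,788.0048
  5     1,125.00       907.0893     4,535.4463
  6     1,125.00       868.8595     5,213.1567
  7     1,125.00       832.2409     5,825.6860
  8     1,125.00       797.1656     6,377.3246
  9     1,125.00       763.5686     6,872.1170
  10   51,125.00    33,237.4988   332,374.9878
  Σ                 41,451.8498   371,094.6585
Price P = Σ PV = 41,451.8498.
Macaulay duration = Σ(t·PV) / P = 371,094.6585 / 41,451.8498 = 8.95243 half-year periods.
In years: 8.95243 / 2 = 4.47621 years.

4.476 years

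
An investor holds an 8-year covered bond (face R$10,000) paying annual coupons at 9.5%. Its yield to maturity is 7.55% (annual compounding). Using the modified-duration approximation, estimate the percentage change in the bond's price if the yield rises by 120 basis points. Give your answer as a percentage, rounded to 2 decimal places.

Periodic yield y = 0.0755. Modified duration first:
  t   CF        PV=CF/(1+0.0755)^t    t·PV
  1       950.00       883.3101       883.3101
  2       950.00       821.3018     1,642.6036
  3       950.00       763.6465     2,290.9395
  4       950.00       710.0386     2,840.1543
  5       950.00       660.1939     3,300.9697
  6       950.00       613.8484     3,683.0903
  7       950.00       570.7563     3,995.2940
  8    10,950.00     6,116.8918    48,935.1347
  Σ                 11,139.9874    67,571.4962
P = 11,139.9874; D_Mac = 6.06567 yrs; D_mod = 6.06567/(1+0.0755) = 5.63986 yrs.
ΔP/P ≈ -D_mod · Δy = -5.63986 × (+0.012) = -0.067678 = -6.7678%.

-6.77%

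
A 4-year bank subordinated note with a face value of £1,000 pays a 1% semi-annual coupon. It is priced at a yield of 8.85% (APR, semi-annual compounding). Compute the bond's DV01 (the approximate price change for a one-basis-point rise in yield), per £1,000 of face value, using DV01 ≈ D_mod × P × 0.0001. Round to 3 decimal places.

£0.278

Periodic yield y = 0.04425.
  t   CF        PV=CF/(1+0.04425)^t    t·PV
  1         5.00         4.7881         4.7881
  2         5.00         4.5852         9.1705
  3         5.00         4.3909        13.1728
  4         5.00         4.2049        16.8195
  5         5.00         4.0267        20.1334
  6         5.00         3.8561        23.1363
  7         5.00         3.6927        25.8486
  8     1,005.00       710.7718     5,686.1744
  Σ                    740.3163     5,799.2436
P = 740.3163; D_Mac = 7.83347 half-year periods = 3.91673 yrs; D_mod = 3.75076 yrs.
DV01 ≈ 3.75076 × 740.3163 × 0.0001 = 0.277675.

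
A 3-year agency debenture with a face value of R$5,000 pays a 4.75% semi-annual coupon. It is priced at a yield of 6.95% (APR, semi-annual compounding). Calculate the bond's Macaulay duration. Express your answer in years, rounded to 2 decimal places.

Periodic yield y = 0.03475. Discount each cash flow and weight by its period:
  t   CF        PV=CF/(1+0.03475)^t    t·PV
  1       118.75       114.7620       114.7620
  2       118.75       110.9080       221.8159
  3       118.75       107.1833       321.5500
  4       118.75       103.5838       414.3352
  5       118.75       100.1052       500.5258
  6     5,118.75     4,170.1465    25,020.8788
  Σ                  4,706.6888    26,593.8678
Price P = Σ PV = 4,706.6888.
Macaulay duration = Σ(t·PV) / P = 26,593.8678 / 4,706.6888 = 5.65023 half-year periods.
In years: 5.65023 / 2 = 2.82511 years.

2.83 years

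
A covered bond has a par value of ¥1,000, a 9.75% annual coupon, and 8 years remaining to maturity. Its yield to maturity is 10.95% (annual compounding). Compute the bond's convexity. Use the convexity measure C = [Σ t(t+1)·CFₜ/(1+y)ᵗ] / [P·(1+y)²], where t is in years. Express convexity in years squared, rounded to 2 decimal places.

37.91

With y = 0.1095:
  t   CF        PV=CF/(1+0.1095)^t    t·PV        t(t+1)·PV
  1        97.50        87.8774        87.8774         175.7548
  2        97.50        79.2045       158.4091         475.2272
  3        97.50        71.3876       214.1628         856.6510
  4        97.50        64.3421       257.3685       1,286.8425
  5        97.50        57.9920       289.9600       1,739.7600
  6        97.50        52.2686       313.6115       2,195.2807
  7        97.50        47.1100       329.7703       2,638.1622
  8     1,097.50       477.9540     3,823.6318      34,412.6861
  Σ                    938.1363     5,474.7913      43,780.3645
P = 938.1363.
Convexity = Σ t(t+1)·PV / [P·(1+y)²] = 43,780.3645 / (938.1363 × 1.230990) = 37.91044.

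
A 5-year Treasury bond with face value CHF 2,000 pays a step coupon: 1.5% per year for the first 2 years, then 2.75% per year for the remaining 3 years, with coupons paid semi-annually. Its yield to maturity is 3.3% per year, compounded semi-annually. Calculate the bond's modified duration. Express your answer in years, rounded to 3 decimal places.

4.711 years

Periodic yield y = 0.0165. First find Macaulay duration:
  t   CF        PV=CF/(1+0.0165)^t    t·PV
  1        15.00        14.7565        14.7565
  2        15.00        14.5170        29.0340
  3        15.00        14.2813        42.8440
  4        15.00        14.0495        56.1981
  5        27.50        25.3394       126.6968
  6        27.50        24.9281       149.5683
  7        27.50        24.5234       171.6639
  8        27.50        24.1254       193.0028
  9        27.50        23.7337       213.6037
  10    2,027.50     1,721.4207    17,214.2075
  Σ                  1,901.6751    18,211.5757
P = 1,901.6751; Macaulay duration = 18,211.5757 / 1,901.6751 = 9.57660 half-year periods = 4.78830 years.
Modified duration = D_Mac / (1 + y) = 4.78830 / 1.0165 = 4.71057 years.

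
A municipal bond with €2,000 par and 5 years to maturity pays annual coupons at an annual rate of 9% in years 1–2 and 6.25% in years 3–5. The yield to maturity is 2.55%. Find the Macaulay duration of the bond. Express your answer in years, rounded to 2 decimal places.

Periodic yield y = 0.0255. Discount each cash flow and weight by its year:
  t   CF        PV=CF/(1+0.0255)^t    t·PV
  1       180.00       175.5241       175.5241
  2       180.00       171.1596       342.3191
  3       125.00       115.9052       347.7157
  4       125.00       113.0231       452.0925
  5     2,125.00     1,873.6161     9,368.0805
  Σ                  2,449.2282    10,685.7320
Price P = Σ PV = 2,449.2282.
Macaulay duration = Σ(t·PV) / P = 10,685.7320 / 2,449.2282 = 4.36290 years.

4.36 years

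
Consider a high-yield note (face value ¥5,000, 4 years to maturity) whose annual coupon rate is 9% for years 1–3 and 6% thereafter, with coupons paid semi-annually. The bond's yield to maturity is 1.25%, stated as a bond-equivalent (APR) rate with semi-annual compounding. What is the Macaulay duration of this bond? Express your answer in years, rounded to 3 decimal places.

Periodic yield y = 0.00625. Discount each cash flow and weight by its period:
  t   CF        PV=CF/(1+0.00625)^t    t·PV
  1       225.00       223.6025       223.6025
  2       225.00       222.2136       444.4273
  3       225.00       220.8334       662.5003
  4       225.00       219.4618       877.8472
  5       225.00       218.0987     1,090.4934
  6       225.00       216.7440     1,300.4642
  7       150.00       143.5985     1,005.1897
  8     5,150.00     4,899.5939    39,196.7509
  Σ                  6,364.1465    44,801.2756
Price P = Σ PV = 6,364.1465.
Macaulay duration = Σ(t·PV) / P = 44,801.2756 / 6,364.1465 = 7.03964 half-year periods.
In years: 7.03964 / 2 = 3.51982 years.

3.520 years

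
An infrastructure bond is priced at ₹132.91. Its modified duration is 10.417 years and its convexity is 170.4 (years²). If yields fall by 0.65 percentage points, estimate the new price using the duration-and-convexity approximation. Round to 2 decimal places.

₹142.39

Duration effect: -D_mod·Δy = -10.417 × (-0.0065) = +0.0677105
Convexity effect: ½·C·(Δy)² = 0.5 × 170.4 × (-0.0065)² = +0.0035997
ΔP/P ≈ +0.0677105 + 0.0035997 = +0.0713102
New price ≈ 132.91 × (1 + 0.0713102) = 142.387838682.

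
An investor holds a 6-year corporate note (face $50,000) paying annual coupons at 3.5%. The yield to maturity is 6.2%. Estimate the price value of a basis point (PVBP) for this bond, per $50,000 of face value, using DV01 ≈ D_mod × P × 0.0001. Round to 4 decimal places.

$22.3675

Periodic yield y = 0.062.
  t   CF        PV=CF/(1+0.062)^t    t·PV
  1     1,750.00     1,647.8343     1,647.8343
  2     1,750.00     1,551.6330     3,103.2661
  3     1,750.00     1,461.0480     4,383.1441
  4     1,750.00     1,375.7515     5,503.0058
  5     1,750.00     1,295.4345     6,477.1726
  6    51,750.00    36,071.4212   216,428.5272
  Σ                 43,403.1225   237,542.9501
P = 43,403.1225; D_Mac = 5.47295 yrs; D_mod = 5.15343 yrs.
DV01 ≈ 5.15343 × 43,403.1225 × 0.0001 = 22.367509.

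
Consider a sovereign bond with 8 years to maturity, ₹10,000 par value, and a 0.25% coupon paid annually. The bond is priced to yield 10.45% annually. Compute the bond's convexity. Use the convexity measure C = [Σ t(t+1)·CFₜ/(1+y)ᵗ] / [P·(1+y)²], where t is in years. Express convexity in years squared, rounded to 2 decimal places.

With y = 0.1045:
  t   CF        PV=CF/(1+0.1045)^t    t·PV        t(t+1)·PV
  1        25.00        22.6347        22.6347          45.2694
  2        25.00        20.4931        40.9863         122.9589
  3        25.00        18.5542        55.6627         222.6507
  4        25.00        16.7988        67.1950         335.9751
  5        25.00        15.2094        76.0469         456.2813
  6        25.00        13.7704        82.6222         578.3556
  7        25.00        12.4675        87.2726         698.1809
  8    10,025.00     4,526.4593    36,211.6744     325,905.0695
  Σ                  4,646.3874    36,644.0948     328,364.7415
P = 4,646.3874.
Convexity = Σ t(t+1)·PV / [P·(1+y)²] = 328,364.7415 / (4,646.3874 × 1.219920) = 57.93082.

57.93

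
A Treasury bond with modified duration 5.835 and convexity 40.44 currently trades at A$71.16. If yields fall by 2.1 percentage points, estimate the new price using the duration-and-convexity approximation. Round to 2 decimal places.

Duration effect: -D_mod·Δy = -5.835 × (-0.021) = +0.122535
Convexity effect: ½·C·(Δy)² = 0.5 × 40.44 × (-0.021)² = +0.00891702
ΔP/P ≈ +0.122535 + 0.00891702 = +0.13145202
New price ≈ 71.16 × (1 + 0.13145202) = 80.5141257432.

A$80.51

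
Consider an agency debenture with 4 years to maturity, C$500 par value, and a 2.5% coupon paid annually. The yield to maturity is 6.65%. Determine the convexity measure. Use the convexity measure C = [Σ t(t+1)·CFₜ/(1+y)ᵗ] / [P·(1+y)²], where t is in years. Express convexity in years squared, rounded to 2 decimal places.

16.67

With y = 0.0665:
  t   CF        PV=CF/(1+0.0665)^t    t·PV        t(t+1)·PV
  1        12.50        11.7206        11.7206          23.4412
  2        12.50        10.9898        21.9795          65.9386
  3        12.50        10.3045        30.9135         123.6541
  4       512.50       396.1416     1,584.5663       7,922.8316
  Σ                    429.1564     1,649.1800       8,135.8655
P = 429.1564.
Convexity = Σ t(t+1)·PV / [P·(1+y)²] = 8,135.8655 / (429.1564 × 1.137422) = 16.66734.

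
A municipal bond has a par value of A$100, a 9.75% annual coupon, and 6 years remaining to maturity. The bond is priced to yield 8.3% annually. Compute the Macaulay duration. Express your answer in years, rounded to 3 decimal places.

4.856 years

Periodic yield y = 0.083. Discount each cash flow and weight by its year:
  t   CF        PV=CF/(1+0.083)^t    t·PV
  1         9.75         9.0028         9.0028
  2         9.75         8.3128        16.6256
  3         9.75         7.6757        23.0272
  4         9.75         7.0875        28.3499
  5         9.75         6.5443        32.7214
  6       109.75        68.0196       408.1173
  Σ                    106.6426       517.8442
Price P = Σ PV = 106.6426.
Macaulay duration = Σ(t·PV) / P = 517.8442 / 106.6426 = 4.85588 years.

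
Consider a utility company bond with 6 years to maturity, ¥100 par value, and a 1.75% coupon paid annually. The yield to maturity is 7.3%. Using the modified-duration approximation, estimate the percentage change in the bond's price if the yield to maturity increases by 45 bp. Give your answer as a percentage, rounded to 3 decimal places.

-2.389%

Periodic yield y = 0.073. Modified duration first:
  t   CF        PV=CF/(1+0.073)^t    t·PV
  1         1.75         1.6309         1.6309
  2         1.75         1.5200         3.0400
  3         1.75         1.4166         4.2497
  4         1.75         1.3202         5.2808
  5         1.75         1.2304         6.1519
  6       101.75        66.6709       400.0252
  Σ                     73.7889       420.3785
P = 73.7889; D_Mac = 5.69704 yrs; D_mod = 5.69704/(1+0.073) = 5.30945 yrs.
ΔP/P ≈ -D_mod · Δy = -5.30945 × (+0.0045) = -0.023893 = -2.3893%.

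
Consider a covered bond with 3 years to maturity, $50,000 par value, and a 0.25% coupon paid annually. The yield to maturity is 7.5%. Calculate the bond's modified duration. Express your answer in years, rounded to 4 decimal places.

Periodic yield y = 0.075. First find Macaulay duration:
  t   CF        PV=CF/(1+0.075)^t    t·PV
  1       125.00       116.2791       116.2791
  2       125.00       108.1666       216.3332
  3    50,125.00    40,348.6485   121,045.9456
  Σ                 40,573.0942   121,378.5579
P = 40,573.0942; Macaulay duration = 121,378.5579 / 40,573.0942 = 2.99160 years.
Modified duration = D_Mac / (1 + y) = 2.99160 / 1.075 = 2.78289 years.

2.7829 years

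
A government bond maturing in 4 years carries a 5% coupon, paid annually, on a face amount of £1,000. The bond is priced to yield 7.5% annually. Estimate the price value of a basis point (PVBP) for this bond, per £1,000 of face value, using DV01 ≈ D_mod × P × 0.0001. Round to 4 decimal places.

£0.3162

Periodic yield y = 0.075.
  t   CF        PV=CF/(1+0.075)^t    t·PV
  1        50.00        46.5116        46.5116
  2        50.00        43.2666        86.5333
  3        50.00        40.2480       120.7441
  4     1,050.00       786.2406     3,144.9622
  Σ                    916.2668     3,398.7512
P = 916.2668; D_Mac = 3.70935 yrs; D_mod = 3.45055 yrs.
DV01 ≈ 3.45055 × 916.2668 × 0.0001 = 0.316163.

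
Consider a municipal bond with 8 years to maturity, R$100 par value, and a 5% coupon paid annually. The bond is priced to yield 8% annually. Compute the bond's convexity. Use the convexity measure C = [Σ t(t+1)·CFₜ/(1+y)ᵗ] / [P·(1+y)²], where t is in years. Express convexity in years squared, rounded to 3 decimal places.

48.050

With y = 0.08:
  t   CF        PV=CF/(1+0.08)^t    t·PV        t(t+1)·PV
  1         5.00         4.6296         4.6296           9.2593
  2         5.00         4.2867         8.5734          25.7202
  3         5.00         3.9692        11.9075          47.6299
  4         5.00         3.6751        14.7006          73.5030
  5         5.00         3.4029        17.0146         102.0875
  6         5.00         3.1508        18.9051         132.3356
  7         5.00         2.9175        20.4222         163.3773
  8       105.00        56.7282       453.8259       4,084.4328
  Σ                     82.7601       549.9788       4,638.3455
P = 82.7601.
Convexity = Σ t(t+1)·PV / [P·(1+y)²] = 4,638.3455 / (82.7601 × 1.166400) = 48.05014.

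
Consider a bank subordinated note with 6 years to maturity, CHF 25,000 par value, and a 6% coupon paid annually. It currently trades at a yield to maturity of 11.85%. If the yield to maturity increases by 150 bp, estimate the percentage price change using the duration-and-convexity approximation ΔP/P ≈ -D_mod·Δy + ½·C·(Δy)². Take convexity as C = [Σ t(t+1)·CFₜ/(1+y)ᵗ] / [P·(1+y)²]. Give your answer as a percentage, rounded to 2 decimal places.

-6.51%

With y = 0.1185:
  t   CF        PV=CF/(1+0.1185)^t    t·PV        t(t+1)·PV
  1     1,500.00     1,341.0818     1,341.0818       2,682.1636
  2     1,500.00     1,199.0003     2,398.0005       7,194.0016
  3     1,500.00     1,071.9716     3,215.9149      12,863.6596
  4     1,500.00       958.4011     3,833.6044      19,168.0221
  5     1,500.00       856.8629     4,284.3143      25,705.8857
  6    26,500.00    13,534.1175    81,204.7051     568,432.9360
  Σ                 18,961.4352    96,277.6211     636,046.6686
P = 18,961.4352; D_Mac = 5.07755 yrs; D_mod = 4.53961 yrs; C = 26.81302.
Duration effect: -4.53961 × (+0.015) = -0.068094
Convexity effect: 0.5 × 26.81302 × (0.015)² = +0.0030165
ΔP/P ≈ -0.068094 + 0.0030165 = -0.065078 = -6.5078%.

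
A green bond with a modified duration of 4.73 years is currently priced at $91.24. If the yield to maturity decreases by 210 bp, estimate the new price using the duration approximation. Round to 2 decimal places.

Duration approximation: ΔP/P ≈ -D_mod · Δy = -4.73 × (-0.021) = +0.099330.
New price ≈ 91.24 × (1 + 0.099330) = 100.3028692.

$100.30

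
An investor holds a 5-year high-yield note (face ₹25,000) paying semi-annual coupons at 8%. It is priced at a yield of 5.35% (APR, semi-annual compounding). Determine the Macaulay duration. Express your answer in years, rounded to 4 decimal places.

Periodic yield y = 0.02675. Discount each cash flow and weight by its period:
  t   CF        PV=CF/(1+0.02675)^t    t·PV
  1     1,000.00       973.9469       973.9469
  2     1,000.00       948.5726     1,897.1452
  3     1,000.00       923.8594     2,771.5781
  4     1,000.00       899.7900     3,599.1599
  5     1,000.00       876.3477     4,381.7384
  6     1,000.00       853.5161     5,121.0968
  7     1,000.00       831.2794     5,818.9558
  8     1,000.00       809.6220     6,476.9761
  9     1,000.00       788.5289     7,096.7598
  10   26,000.00    19,967.6168   199,676.1676
  Σ                 27,873.0797   237,813.5247
Price P = Σ PV = 27,873.0797.
Macaulay duration = Σ(t·PV) / P = 237,813.5247 / 27,873.0797 = 8.53201 half-year periods.
In years: 8.53201 / 2 = 4.26601 years.

4.2660 years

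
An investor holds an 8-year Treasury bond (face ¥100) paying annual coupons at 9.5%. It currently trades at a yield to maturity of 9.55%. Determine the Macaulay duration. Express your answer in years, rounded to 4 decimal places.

Periodic yield y = 0.0955. Discount each cash flow and weight by its year:
  t   CF        PV=CF/(1+0.0955)^t    t·PV
  1         9.50         8.6718         8.6718
  2         9.50         7.9159        15.8317
  3         9.50         7.2258        21.6774
  4         9.50         6.5959        26.3836
  5         9.50         6.0209        30.1045
  6         9.50         5.4960        32.9762
  7         9.50         5.0169        35.1184
  8       109.50        52.7856       422.2844
  Σ                     99.7288       593.0482
Price P = Σ PV = 99.7288.
Macaulay duration = Σ(t·PV) / P = 593.0482 / 99.7288 = 5.94661 years.

5.9466 years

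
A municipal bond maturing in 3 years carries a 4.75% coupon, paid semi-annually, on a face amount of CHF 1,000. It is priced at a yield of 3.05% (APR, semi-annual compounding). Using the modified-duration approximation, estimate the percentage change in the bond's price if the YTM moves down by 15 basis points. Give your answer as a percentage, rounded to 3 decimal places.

+0.419%

Periodic yield y = 0.01525. Modified duration first:
  t   CF        PV=CF/(1+0.01525)^t    t·PV
  1        23.75        23.3933        23.3933
  2        23.75        23.0419        46.0837
  3        23.75        22.6958        68.0873
  4        23.75        22.3548        89.4194
  5        23.75        22.0191       110.0953
  6     1,023.75       934.8801     5,609.2807
  Σ                  1,048.3849     5,946.3596
P = 1,048.3849; D_Mac = 5.67192 half-year periods = 2.83596 yrs; D_mod = 2.83596/(1+0.01525) = 2.79336 yrs.
ΔP/P ≈ -D_mod · Δy = -2.79336 × (-0.0015) = +0.004190 = +0.4190%.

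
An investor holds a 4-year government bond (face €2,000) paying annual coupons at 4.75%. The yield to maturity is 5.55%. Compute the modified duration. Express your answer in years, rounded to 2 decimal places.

3.54 years

Periodic yield y = 0.0555. First find Macaulay duration:
  t   CF        PV=CF/(1+0.0555)^t    t·PV
  1        95.00        90.0047        90.0047
  2        95.00        85.2721       170.5443
  3        95.00        80.7884       242.3651
  4     2,095.00     1,687.9170     6,751.6678
  Σ                  1,943.9822     7,254.5820
P = 1,943.9822; Macaulay duration = 7,254.5820 / 1,943.9822 = 3.73182 years.
Modified duration = D_Mac / (1 + y) = 3.73182 / 1.0555 = 3.53559 years.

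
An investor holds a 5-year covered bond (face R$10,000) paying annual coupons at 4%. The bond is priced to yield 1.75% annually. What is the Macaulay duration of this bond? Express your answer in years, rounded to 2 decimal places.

4.65 years

Periodic yield y = 0.0175. Discount each cash flow and weight by its year:
  t   CF        PV=CF/(1+0.0175)^t    t·PV
  1       400.00       393.1204       393.1204
  2       400.00       386.3591       772.7182
  3       400.00       379.7141     1,139.1423
  4       400.00       373.1834     1,492.7336
  5    10,400.00     9,535.8904    47,679.4519
  Σ                 11,068.2674    51,477.1664
Price P = Σ PV = 11,068.2674.
Macaulay duration = Σ(t·PV) / P = 51,477.1664 / 11,068.2674 = 4.65088 years.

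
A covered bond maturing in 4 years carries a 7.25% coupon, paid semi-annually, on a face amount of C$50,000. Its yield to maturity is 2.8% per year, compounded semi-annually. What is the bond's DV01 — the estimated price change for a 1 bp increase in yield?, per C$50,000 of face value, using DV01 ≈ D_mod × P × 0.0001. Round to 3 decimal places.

Periodic yield y = 0.014.
  t   CF        PV=CF/(1+0.014)^t    t·PV
  1     1,812.50     1,787.4753     1,787.4753
  2     1,812.50     1,762.7962     3,525.5924
  3     1,812.50     1,738.4578     5,215.3734
  4     1,812.50     1,714.4554     6,857.8217
  5     1,812.50     1,690.7844     8,453.9222
  6     1,812.50     1,667.4403    10,004.6416
  7     1,812.50     1,644.4184    11,510.9289
  8    51,812.50    46,358.6636   370,869.3088
  Σ                 58,364.4915   418,225.0642
P = 58,364.4915; D_Mac = 7.16575 half-year periods = 3.58287 yrs; D_mod = 3.53340 yrs.
DV01 ≈ 3.53340 × 58,364.4915 × 0.0001 = 20.622538.

C$20.623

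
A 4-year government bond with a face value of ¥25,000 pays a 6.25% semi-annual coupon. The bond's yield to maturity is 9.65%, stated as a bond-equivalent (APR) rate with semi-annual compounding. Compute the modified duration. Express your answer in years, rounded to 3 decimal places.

3.407 years

Periodic yield y = 0.04825. First find Macaulay duration:
  t   CF        PV=CF/(1+0.04825)^t    t·PV
  1       781.25       745.2898       745.2898
  2       781.25       710.9848     1,421.9695
  3       781.25       678.2588     2,034.7763
  4       781.25       647.0391     2,588.1565
  5       781.25       617.2565     3,086.2825
  6       781.25       588.8447     3,533.0685
  7       781.25       561.7408     3,932.1853
  8    25,781.25    17,684.1830   141,473.4644
  Σ                 22,233.5975   158,815.1928
P = 22,233.5975; Macaulay duration = 158,815.1928 / 22,233.5975 = 7.14303 half-year periods = 3.57151 years.
Modified duration = D_Mac / (1 + y) = 3.57151 / 1.04825 = 3.40712 years.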